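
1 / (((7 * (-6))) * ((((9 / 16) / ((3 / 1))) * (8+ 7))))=-8 / 945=-0.01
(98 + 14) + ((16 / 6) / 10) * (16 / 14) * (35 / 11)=3728 / 33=112.97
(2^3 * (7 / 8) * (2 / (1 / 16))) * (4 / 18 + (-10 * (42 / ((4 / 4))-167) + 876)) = 4286464 / 9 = 476273.78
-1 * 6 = -6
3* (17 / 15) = 17 / 5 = 3.40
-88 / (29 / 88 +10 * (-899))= 0.01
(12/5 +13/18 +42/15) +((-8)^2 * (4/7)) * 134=3091091/630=4906.49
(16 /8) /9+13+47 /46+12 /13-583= -3056077 /5382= -567.83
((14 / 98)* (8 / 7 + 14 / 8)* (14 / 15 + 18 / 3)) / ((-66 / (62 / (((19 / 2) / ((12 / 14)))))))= -87048 / 358435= -0.24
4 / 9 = 0.44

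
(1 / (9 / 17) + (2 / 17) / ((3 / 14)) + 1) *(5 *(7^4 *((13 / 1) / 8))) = 41045095 / 612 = 67067.15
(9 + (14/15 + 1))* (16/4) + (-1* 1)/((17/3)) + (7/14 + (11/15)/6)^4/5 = 15192329777/348553125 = 43.59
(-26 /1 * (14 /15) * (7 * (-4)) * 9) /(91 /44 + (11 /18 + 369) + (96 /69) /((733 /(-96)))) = 204130390464 /12400877015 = 16.46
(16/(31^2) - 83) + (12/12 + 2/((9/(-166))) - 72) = -1650854/8649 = -190.87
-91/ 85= -1.07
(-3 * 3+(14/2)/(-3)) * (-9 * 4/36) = 34/3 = 11.33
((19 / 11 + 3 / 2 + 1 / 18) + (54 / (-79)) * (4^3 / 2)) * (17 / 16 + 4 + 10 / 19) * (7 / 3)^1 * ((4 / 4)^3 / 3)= -1729206521 / 21398256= -80.81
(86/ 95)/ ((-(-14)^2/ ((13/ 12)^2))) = -7267/ 1340640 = -0.01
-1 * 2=-2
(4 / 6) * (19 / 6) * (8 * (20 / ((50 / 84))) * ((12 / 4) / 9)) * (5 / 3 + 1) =68096 / 135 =504.41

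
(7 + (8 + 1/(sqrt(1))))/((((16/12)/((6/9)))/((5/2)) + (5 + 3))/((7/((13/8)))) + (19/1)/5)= 1120/409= 2.74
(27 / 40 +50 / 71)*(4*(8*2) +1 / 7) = 1758733 / 19880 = 88.47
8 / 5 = 1.60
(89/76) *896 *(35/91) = 99680/247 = 403.56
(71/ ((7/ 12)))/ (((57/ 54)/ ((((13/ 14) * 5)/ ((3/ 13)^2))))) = 9359220/ 931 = 10052.87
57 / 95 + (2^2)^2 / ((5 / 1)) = 19 / 5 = 3.80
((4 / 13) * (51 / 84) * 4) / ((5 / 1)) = 68 / 455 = 0.15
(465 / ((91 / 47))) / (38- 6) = 21855 / 2912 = 7.51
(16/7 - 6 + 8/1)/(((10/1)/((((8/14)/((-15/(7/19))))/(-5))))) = 4/3325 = 0.00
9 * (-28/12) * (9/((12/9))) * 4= -567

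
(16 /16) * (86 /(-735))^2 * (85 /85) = 7396 /540225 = 0.01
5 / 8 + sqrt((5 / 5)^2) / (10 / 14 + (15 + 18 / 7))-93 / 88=-531 / 1408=-0.38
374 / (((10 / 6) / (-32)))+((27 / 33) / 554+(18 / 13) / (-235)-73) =-135045309943 / 18617170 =-7253.80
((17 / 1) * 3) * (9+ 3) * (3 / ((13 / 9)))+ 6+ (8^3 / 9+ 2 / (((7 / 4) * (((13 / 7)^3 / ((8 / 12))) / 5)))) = 1334.56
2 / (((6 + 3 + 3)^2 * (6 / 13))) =13 / 432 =0.03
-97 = -97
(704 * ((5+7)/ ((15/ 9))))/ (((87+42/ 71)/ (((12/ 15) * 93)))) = 74376192/ 17275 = 4305.42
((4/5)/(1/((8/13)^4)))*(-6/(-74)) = 49152/5283785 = 0.01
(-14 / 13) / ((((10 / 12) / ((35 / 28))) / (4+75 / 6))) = -693 / 26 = -26.65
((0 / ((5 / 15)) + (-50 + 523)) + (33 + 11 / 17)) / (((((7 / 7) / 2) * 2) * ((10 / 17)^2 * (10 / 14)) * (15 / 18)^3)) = 55347138 / 15625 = 3542.22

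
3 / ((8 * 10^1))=3 / 80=0.04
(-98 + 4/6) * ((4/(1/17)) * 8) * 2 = -317696/3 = -105898.67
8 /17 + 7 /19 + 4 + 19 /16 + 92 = 98.03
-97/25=-3.88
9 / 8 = 1.12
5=5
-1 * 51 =-51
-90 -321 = -411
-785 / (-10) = 157 / 2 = 78.50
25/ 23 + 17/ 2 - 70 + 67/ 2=-619/ 23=-26.91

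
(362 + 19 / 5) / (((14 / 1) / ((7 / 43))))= 1829 / 430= 4.25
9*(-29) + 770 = 509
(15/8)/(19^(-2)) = 5415/8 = 676.88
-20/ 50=-2/ 5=-0.40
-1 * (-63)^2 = -3969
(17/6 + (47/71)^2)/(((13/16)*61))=0.07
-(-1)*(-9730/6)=-4865/3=-1621.67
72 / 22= 36 / 11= 3.27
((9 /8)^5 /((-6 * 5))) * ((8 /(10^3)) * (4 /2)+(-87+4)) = 204171759 /40960000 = 4.98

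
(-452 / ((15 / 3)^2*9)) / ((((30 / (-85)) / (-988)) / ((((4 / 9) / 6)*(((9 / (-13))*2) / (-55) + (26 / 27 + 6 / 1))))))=-78782945504 / 27064125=-2910.97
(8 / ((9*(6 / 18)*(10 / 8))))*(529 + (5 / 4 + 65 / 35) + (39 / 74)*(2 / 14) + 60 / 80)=630992 / 555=1136.92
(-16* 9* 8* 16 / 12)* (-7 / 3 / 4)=896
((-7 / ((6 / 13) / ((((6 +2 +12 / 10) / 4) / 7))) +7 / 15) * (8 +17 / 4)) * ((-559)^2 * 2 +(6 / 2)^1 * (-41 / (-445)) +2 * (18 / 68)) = -31390517754827 / 907800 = -34578671.24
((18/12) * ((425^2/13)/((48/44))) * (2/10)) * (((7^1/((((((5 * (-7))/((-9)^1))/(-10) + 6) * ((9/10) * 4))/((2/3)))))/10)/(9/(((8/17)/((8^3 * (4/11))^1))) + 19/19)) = 0.02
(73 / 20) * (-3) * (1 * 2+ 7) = -1971 / 20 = -98.55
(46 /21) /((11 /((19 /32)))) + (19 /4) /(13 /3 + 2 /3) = 19741 /18480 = 1.07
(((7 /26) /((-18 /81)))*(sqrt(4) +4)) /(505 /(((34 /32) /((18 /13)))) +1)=-3213 /291322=-0.01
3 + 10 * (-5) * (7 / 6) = -166 / 3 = -55.33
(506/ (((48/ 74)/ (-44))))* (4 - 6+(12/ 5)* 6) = -6384202/ 15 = -425613.47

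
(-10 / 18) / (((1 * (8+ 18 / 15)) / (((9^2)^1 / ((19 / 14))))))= -1575 / 437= -3.60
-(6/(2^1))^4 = -81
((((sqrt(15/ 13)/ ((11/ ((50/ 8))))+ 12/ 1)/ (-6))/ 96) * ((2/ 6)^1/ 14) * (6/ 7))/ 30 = -1/ 70560 - 5 * sqrt(195)/ 96864768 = -0.00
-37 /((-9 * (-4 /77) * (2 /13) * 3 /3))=-37037 /72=-514.40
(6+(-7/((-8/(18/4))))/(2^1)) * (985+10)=253725/32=7928.91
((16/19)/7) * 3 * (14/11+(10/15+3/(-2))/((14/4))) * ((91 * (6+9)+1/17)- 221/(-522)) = 509.87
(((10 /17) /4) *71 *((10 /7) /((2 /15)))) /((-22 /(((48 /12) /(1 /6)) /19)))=-159750 /24871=-6.42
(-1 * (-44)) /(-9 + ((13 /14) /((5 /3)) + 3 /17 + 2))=-52360 /7457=-7.02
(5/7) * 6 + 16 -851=-5815/7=-830.71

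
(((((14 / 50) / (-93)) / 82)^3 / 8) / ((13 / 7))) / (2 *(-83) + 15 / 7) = 16807 / 826622431052067000000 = 0.00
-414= -414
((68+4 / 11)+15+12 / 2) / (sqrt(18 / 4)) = 983 *sqrt(2) / 33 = 42.13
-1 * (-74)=74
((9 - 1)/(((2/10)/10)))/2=200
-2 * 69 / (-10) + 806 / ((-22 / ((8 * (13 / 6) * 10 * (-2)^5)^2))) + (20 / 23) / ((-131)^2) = -1127136438.73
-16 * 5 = -80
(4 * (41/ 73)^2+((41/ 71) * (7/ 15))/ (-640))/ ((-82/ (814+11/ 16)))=-97106489293/ 7748792320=-12.53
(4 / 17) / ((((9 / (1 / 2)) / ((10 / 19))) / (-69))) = -460 / 969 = -0.47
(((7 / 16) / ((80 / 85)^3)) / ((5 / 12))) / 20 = 103173 / 1638400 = 0.06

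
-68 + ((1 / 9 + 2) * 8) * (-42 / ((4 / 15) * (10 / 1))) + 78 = -256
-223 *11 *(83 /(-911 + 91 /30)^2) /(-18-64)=0.00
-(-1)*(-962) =-962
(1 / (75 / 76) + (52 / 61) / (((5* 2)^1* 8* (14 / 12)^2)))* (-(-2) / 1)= 457838 / 224175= 2.04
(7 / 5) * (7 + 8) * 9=189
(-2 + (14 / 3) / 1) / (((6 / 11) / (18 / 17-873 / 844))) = 429 / 3587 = 0.12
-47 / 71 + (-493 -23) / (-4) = 9112 / 71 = 128.34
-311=-311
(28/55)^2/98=8/3025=0.00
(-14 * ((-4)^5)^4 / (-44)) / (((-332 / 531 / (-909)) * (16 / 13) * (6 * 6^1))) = 10480624292855808 / 913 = 11479325621966.93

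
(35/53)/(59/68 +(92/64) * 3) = 9520/74677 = 0.13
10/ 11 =0.91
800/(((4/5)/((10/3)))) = 10000/3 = 3333.33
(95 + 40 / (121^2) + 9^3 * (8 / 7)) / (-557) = -95122857 / 57085259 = -1.67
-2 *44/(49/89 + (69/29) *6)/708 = -56782/6773259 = -0.01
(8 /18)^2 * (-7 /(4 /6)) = -56 /27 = -2.07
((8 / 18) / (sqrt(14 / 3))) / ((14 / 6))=2 * sqrt(42) / 147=0.09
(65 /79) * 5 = 325 /79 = 4.11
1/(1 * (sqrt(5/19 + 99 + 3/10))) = sqrt(3594230)/18917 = 0.10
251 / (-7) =-251 / 7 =-35.86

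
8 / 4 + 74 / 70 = 107 / 35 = 3.06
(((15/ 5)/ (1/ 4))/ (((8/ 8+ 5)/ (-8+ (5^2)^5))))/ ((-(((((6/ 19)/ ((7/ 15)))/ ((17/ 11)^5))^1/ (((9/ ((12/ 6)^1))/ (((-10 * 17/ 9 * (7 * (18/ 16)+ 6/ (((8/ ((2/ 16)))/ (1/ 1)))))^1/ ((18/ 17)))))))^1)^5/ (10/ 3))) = 513634986874102332827711500088073579528192/ 661297970177512951915467840576171875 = 776707.34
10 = 10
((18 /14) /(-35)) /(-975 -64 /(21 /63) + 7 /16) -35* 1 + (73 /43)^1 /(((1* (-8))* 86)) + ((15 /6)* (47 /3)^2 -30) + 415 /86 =673844238561139 /1217568718800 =553.43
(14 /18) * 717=557.67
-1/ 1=-1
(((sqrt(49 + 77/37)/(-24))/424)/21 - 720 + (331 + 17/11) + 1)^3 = -114460271175038027343/1983168022528 - 242329437914683997 * sqrt(7770)/1425492520769028096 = -57715886.70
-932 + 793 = -139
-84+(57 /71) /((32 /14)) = -95025 /1136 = -83.65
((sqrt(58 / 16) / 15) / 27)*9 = 0.04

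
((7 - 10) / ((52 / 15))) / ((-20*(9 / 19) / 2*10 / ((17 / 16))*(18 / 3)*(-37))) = -323 / 3694080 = -0.00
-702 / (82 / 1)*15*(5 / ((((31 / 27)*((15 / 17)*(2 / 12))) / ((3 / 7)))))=-14499810 / 8897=-1629.74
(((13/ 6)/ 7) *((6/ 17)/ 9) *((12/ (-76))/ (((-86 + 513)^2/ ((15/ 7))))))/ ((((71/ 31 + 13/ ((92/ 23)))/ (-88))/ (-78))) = -18441280/ 660830128007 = -0.00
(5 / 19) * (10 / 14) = 25 / 133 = 0.19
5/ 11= 0.45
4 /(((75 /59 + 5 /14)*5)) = 3304 /6725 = 0.49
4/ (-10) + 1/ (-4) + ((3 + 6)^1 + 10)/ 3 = 341/ 60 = 5.68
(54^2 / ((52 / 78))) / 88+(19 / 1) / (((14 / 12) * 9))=47599 / 924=51.51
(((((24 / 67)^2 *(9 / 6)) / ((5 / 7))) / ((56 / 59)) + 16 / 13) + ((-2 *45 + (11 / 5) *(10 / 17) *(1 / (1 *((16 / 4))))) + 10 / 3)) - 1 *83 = -4994922793 / 29762070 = -167.83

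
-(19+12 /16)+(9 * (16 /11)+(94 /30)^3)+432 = 67731337 /148500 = 456.10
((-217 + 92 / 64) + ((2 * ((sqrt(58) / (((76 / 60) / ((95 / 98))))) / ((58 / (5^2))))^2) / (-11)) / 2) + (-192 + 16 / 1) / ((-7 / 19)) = 3205561287 / 12254704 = 261.58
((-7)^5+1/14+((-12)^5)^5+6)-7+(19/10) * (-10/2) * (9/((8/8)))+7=-6677735165084830907209207229/7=-953962166440690129601315300.00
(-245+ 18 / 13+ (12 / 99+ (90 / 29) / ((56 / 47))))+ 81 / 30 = -414864167 / 1741740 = -238.19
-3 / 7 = -0.43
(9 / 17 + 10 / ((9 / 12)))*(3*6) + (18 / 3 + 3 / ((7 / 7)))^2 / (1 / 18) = 29028 / 17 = 1707.53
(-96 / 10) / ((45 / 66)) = -352 / 25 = -14.08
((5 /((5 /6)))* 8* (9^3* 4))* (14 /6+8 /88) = 339316.36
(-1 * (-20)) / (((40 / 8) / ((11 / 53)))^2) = 484 / 14045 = 0.03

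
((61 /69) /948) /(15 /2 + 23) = 1 /32706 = 0.00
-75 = -75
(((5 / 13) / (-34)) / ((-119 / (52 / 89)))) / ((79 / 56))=80 / 2031959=0.00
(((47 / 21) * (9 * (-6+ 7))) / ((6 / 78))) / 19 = 1833 / 133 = 13.78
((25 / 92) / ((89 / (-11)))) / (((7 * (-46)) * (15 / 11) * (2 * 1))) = 605 / 15819216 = 0.00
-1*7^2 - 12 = -61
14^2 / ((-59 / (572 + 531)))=-216188 / 59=-3664.20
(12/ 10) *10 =12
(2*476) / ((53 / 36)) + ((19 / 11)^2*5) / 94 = 389905393 / 602822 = 646.80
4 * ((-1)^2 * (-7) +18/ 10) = -104/ 5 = -20.80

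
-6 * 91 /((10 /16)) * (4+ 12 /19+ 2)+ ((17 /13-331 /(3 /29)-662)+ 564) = -33677362 /3705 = -9089.71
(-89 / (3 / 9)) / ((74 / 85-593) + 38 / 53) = 1202835 / 2664313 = 0.45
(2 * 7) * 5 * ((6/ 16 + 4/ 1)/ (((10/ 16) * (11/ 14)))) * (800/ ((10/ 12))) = 6585600/ 11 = 598690.91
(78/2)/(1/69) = 2691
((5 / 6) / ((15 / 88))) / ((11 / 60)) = 80 / 3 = 26.67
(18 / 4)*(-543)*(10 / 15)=-1629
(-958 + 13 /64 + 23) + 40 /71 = -934.23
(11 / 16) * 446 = 2453 / 8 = 306.62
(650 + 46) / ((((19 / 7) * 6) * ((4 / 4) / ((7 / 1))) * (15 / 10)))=11368 / 57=199.44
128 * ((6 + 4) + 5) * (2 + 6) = 15360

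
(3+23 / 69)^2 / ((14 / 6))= 4.76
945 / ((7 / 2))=270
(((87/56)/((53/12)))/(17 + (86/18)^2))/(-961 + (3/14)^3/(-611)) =-0.00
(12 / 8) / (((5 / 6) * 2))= 0.90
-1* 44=-44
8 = 8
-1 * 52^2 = -2704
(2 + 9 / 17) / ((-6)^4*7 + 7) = 43 / 154343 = 0.00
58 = 58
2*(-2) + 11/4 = -5/4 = -1.25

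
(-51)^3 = -132651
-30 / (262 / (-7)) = 105 / 131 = 0.80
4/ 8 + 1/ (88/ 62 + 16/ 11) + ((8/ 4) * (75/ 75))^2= 4.85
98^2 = 9604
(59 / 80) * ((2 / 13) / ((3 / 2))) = 59 / 780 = 0.08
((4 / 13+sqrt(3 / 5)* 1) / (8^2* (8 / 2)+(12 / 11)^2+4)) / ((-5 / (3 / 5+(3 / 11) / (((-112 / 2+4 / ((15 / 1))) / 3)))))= -26913* sqrt(15) / 300238000- 26913 / 195154700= -0.00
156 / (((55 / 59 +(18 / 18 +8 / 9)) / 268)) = 11100024 / 749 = 14819.79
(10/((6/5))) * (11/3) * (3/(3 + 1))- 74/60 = 1301/60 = 21.68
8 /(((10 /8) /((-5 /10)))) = -3.20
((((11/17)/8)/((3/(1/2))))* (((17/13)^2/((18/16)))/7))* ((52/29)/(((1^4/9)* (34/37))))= 407/7917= 0.05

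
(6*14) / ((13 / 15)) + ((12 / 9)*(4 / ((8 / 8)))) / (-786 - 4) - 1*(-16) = 1739476 / 15405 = 112.92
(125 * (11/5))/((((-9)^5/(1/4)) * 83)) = -275/19604268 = -0.00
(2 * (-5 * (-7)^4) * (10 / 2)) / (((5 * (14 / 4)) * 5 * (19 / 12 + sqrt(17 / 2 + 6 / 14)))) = 2189712 / 6473 - 493920 * sqrt(70) / 6473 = -300.13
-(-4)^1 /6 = 2 /3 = 0.67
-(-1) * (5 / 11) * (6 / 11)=0.25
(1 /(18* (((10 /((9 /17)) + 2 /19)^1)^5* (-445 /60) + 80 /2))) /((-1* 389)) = 48737056617 /6257325796848247886704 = 0.00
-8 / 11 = -0.73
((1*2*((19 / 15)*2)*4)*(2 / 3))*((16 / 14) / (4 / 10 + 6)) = 152 / 63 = 2.41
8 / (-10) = -4 / 5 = -0.80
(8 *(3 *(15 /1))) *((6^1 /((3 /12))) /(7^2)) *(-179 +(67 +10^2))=-103680 /49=-2115.92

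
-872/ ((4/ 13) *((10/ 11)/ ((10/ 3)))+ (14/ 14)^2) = -804.49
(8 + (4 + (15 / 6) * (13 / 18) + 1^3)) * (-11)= -5863 / 36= -162.86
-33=-33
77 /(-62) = -77 /62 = -1.24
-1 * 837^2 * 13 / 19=-9107397 / 19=-479336.68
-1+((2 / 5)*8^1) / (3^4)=-389 / 405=-0.96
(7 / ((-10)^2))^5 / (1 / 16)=16807 / 625000000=0.00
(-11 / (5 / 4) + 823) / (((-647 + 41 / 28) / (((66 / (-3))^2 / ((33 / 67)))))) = -112012208 / 90375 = -1239.42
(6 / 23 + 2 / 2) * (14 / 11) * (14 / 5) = 5684 / 1265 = 4.49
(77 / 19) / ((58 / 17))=1309 / 1102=1.19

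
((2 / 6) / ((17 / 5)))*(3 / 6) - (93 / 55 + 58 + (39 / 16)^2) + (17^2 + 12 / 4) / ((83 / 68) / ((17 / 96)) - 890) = -65.91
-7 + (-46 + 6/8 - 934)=-3945/4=-986.25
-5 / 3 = -1.67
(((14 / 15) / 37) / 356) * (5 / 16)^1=7 / 316128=0.00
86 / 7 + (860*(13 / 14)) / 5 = 172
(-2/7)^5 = -32/16807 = -0.00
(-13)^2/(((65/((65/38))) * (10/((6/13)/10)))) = 39/1900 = 0.02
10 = 10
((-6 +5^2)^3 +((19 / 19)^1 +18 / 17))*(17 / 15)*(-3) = -116638 / 5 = -23327.60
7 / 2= 3.50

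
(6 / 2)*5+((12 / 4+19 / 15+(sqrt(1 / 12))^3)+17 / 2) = sqrt(3) / 72+833 / 30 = 27.79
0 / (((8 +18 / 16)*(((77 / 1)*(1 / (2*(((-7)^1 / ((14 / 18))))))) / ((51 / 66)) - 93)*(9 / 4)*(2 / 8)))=0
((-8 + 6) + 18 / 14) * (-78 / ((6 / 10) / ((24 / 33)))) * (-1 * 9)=-46800 / 77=-607.79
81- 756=-675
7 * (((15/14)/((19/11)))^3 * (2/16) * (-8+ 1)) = -4492125/3072832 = -1.46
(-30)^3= -27000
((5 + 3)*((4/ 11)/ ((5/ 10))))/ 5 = 64/ 55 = 1.16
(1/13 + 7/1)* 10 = 920/13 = 70.77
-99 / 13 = -7.62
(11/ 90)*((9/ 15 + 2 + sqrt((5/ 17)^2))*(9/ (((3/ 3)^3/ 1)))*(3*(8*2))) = 64944/ 425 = 152.81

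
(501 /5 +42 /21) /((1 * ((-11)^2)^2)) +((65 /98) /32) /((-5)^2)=1792829 /229570880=0.01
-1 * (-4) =4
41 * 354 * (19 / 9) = 30640.67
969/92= 10.53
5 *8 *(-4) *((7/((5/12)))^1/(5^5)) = -2688/3125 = -0.86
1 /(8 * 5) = 1 /40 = 0.02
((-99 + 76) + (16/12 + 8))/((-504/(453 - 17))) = 4469/378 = 11.82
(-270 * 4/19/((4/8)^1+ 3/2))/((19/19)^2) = -540/19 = -28.42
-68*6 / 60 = -34 / 5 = -6.80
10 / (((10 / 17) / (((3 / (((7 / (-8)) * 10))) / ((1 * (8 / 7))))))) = -51 / 10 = -5.10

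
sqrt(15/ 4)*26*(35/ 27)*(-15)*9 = -2275*sqrt(15) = -8811.04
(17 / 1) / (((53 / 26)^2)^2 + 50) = 456976 / 1808193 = 0.25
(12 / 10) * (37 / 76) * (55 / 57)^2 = 22385 / 41154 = 0.54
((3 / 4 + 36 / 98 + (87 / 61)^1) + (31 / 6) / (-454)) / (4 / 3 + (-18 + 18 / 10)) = -0.17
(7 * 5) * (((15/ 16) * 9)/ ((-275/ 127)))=-24003/ 176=-136.38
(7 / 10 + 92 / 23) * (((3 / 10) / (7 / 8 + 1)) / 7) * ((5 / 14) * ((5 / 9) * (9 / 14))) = 47 / 3430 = 0.01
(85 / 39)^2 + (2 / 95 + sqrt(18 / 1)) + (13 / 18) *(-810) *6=-506488033 / 144495 + 3 *sqrt(2)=-3500.99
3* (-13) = -39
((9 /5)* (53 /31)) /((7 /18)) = 8586 /1085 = 7.91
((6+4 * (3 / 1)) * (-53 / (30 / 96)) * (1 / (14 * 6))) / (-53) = 24 / 35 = 0.69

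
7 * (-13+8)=-35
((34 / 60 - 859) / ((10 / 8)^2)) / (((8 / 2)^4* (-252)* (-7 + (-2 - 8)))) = -3679 / 7344000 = -0.00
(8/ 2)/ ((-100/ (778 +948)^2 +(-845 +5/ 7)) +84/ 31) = -0.00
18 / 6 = 3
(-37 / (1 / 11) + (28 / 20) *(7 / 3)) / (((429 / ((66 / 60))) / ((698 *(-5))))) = 2113544 / 585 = 3612.90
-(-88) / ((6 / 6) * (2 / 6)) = 264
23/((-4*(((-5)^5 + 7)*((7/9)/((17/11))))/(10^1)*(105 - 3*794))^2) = 7225/641662811292272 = 0.00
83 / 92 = 0.90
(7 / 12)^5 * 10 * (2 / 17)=84035 / 1057536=0.08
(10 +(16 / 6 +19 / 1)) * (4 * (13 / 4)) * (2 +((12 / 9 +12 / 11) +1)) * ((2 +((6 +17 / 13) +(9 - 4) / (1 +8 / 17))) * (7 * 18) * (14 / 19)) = 28979384 / 11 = 2634489.45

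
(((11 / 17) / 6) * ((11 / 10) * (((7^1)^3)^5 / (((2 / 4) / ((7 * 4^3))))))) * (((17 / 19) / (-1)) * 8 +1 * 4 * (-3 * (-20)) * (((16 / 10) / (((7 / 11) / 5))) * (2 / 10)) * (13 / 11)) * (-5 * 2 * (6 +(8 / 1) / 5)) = -6904194726406471588864 / 255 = -27075273436888123877.90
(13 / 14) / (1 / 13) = 12.07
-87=-87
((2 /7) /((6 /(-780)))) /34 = -130 /119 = -1.09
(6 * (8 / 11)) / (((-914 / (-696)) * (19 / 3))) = 0.52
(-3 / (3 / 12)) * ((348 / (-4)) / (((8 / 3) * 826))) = 783 / 1652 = 0.47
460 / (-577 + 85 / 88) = -0.80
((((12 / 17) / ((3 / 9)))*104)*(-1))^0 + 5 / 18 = 23 / 18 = 1.28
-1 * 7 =-7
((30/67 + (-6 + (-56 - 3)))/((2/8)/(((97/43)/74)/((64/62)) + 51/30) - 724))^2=0.01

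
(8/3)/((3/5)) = 4.44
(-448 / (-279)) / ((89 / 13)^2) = 75712 / 2209959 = 0.03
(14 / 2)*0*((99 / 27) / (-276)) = 0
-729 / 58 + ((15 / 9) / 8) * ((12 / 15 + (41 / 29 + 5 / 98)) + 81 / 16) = -6025463 / 545664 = -11.04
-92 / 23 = -4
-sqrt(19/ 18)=-sqrt(38)/ 6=-1.03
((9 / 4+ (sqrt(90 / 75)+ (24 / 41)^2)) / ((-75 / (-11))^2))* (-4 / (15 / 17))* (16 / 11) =-5795504 / 15759375 - 11968* sqrt(30) / 421875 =-0.52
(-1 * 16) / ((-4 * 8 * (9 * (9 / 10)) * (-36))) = -5 / 2916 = -0.00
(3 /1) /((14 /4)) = 6 /7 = 0.86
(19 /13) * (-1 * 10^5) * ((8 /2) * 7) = -53200000 /13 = -4092307.69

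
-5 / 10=-1 / 2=-0.50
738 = 738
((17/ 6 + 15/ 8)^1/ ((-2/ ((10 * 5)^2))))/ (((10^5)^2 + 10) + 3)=-70625/ 120000000156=-0.00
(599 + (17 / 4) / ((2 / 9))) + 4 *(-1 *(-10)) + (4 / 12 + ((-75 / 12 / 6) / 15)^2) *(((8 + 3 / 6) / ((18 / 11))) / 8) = 982903171 / 1492992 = 658.34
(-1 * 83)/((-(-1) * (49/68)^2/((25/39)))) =-9594800/93639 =-102.47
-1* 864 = -864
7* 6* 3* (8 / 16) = 63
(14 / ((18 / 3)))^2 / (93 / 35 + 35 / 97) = 1.80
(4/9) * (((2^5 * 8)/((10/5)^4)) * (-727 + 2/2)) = -15488/3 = -5162.67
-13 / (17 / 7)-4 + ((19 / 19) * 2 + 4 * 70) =4635 / 17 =272.65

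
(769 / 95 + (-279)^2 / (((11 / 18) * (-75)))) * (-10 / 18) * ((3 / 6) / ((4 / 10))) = 8831579 / 7524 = 1173.79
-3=-3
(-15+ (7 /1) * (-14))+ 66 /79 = -8861 /79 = -112.16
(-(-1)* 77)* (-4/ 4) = -77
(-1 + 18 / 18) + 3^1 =3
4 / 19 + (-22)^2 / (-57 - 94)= -8592 / 2869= -2.99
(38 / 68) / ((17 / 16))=152 / 289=0.53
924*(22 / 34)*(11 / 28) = 3993 / 17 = 234.88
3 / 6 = 1 / 2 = 0.50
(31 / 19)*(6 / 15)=62 / 95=0.65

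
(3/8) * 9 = 27/8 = 3.38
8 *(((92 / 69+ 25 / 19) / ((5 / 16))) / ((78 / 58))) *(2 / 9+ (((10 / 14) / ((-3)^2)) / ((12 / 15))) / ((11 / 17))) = 18.94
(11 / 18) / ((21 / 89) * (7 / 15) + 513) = 4895 / 4110012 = 0.00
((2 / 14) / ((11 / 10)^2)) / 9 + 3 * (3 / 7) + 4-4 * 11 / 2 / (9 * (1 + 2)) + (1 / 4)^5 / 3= 105013703 / 23417856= 4.48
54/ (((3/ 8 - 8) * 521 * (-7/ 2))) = 864/ 222467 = 0.00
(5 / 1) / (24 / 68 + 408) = 85 / 6942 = 0.01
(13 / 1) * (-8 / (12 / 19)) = -494 / 3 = -164.67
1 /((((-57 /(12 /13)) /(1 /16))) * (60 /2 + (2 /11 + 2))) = -11 /349752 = -0.00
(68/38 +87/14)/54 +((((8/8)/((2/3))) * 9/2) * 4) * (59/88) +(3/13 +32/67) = 5218296107/275242968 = 18.96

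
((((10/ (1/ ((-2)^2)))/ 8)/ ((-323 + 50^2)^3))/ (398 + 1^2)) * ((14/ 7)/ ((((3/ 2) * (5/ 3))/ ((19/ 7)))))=4/ 1516675327251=0.00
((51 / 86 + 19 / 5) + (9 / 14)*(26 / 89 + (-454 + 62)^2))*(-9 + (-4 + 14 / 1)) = 26464472917 / 267890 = 98788.58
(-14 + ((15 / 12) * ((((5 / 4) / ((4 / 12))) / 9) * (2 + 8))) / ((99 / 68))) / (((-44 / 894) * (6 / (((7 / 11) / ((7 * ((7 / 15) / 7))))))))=4612295 / 95832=48.13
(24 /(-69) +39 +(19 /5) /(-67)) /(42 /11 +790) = 1635579 /33640030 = 0.05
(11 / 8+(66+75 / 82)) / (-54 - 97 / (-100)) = -559975 / 434846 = -1.29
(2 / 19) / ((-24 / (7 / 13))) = -7 / 2964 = -0.00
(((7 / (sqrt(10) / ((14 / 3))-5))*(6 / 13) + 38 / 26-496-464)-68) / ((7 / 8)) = -51384488 / 43771-1008*sqrt(10) / 31265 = -1174.04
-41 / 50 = -0.82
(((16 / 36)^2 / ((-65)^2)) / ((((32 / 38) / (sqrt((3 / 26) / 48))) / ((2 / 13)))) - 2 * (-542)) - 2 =19 * sqrt(26) / 231344100 + 1082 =1082.00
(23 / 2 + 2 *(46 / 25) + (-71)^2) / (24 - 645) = -252809 / 31050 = -8.14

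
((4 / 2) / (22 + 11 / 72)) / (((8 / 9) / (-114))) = -18468 / 1595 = -11.58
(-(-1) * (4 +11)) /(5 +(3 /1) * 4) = 15 /17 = 0.88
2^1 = 2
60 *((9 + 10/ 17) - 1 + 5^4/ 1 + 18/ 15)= 647484/ 17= 38087.29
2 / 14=0.14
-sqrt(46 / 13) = -sqrt(598) / 13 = -1.88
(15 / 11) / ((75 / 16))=16 / 55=0.29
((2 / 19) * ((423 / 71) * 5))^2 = 17892900 / 1819801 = 9.83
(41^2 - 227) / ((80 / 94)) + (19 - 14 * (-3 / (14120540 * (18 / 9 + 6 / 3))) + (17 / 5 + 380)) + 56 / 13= 110935198441 / 52447720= 2115.16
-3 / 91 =-0.03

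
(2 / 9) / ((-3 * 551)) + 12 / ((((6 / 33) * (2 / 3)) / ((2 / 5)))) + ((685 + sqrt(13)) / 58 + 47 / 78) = sqrt(13) / 58 + 50296613 / 967005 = 52.07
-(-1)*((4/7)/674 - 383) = -903495/2359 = -383.00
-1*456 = -456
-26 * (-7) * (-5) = -910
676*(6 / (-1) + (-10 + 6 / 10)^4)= 3296129356 / 625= 5273806.97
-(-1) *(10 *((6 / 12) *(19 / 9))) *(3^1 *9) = 285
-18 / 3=-6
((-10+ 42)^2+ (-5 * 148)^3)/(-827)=405222976/827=489991.51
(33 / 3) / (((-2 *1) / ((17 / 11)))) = -17 / 2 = -8.50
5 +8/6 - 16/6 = 11/3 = 3.67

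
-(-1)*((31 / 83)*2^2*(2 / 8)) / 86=31 / 7138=0.00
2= 2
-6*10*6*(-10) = 3600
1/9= 0.11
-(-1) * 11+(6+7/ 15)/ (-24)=3863/ 360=10.73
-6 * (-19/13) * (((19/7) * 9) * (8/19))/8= 1026/91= 11.27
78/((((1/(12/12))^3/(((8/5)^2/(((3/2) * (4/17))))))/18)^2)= 830988288/625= 1329581.26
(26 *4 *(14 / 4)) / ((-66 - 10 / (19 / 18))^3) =-624169 / 737203626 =-0.00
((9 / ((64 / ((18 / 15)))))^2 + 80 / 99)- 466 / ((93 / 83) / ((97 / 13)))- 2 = -3170680214287 / 1021363200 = -3104.36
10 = 10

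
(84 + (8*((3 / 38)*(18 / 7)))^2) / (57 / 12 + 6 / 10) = 30650640 / 1892723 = 16.19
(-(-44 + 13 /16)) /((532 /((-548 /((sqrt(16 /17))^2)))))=-1609339 /34048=-47.27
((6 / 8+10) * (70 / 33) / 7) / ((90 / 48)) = 172 / 99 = 1.74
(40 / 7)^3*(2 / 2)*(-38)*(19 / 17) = -46208000 / 5831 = -7924.54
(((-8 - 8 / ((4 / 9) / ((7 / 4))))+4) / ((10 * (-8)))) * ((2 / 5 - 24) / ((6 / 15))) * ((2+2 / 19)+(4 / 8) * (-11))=540381 / 6080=88.88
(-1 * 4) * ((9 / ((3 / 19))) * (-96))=21888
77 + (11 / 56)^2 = 77.04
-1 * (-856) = 856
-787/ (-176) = 787/ 176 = 4.47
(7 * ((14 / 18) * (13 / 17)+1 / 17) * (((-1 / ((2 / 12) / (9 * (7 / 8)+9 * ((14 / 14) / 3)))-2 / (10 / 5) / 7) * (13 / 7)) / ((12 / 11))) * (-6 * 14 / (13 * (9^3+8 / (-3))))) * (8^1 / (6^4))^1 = 503525 / 18002898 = 0.03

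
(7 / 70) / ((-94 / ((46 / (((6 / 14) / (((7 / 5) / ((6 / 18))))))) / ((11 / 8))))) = -0.35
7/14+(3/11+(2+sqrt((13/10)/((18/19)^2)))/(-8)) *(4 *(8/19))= 225/418 -sqrt(130)/45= 0.28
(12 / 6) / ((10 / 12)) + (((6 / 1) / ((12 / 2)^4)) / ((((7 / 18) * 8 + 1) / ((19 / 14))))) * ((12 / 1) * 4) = 3203 / 1295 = 2.47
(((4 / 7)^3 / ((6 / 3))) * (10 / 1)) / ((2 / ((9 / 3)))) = 480 / 343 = 1.40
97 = 97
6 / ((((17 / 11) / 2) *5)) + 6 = 7.55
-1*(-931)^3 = 806954491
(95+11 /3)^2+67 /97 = 8499355 /873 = 9735.80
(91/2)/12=91/24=3.79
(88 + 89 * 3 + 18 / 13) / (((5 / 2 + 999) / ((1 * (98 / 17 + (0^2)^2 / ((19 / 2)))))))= 908068 / 442663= 2.05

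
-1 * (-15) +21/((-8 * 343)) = 5877/392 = 14.99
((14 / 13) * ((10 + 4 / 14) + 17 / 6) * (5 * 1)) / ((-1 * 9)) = -2755 / 351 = -7.85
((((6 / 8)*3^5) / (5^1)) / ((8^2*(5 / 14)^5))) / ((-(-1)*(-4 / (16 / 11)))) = -12252303 / 343750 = -35.64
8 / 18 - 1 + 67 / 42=131 / 126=1.04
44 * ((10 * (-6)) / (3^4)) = -880 / 27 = -32.59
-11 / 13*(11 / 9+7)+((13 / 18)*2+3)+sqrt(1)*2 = -20 / 39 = -0.51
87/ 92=0.95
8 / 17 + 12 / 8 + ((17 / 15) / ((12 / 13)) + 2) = 15907 / 3060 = 5.20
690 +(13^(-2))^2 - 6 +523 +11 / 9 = 310572323 / 257049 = 1208.22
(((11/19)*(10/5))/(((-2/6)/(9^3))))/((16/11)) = -264627/152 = -1740.97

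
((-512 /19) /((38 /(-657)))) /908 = 42048 /81947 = 0.51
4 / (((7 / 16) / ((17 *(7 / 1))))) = 1088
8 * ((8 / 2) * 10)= 320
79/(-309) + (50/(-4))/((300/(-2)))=-71/412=-0.17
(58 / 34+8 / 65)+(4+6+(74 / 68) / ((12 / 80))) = 63263 / 3315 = 19.08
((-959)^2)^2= 845813141761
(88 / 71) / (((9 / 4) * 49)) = 352 / 31311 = 0.01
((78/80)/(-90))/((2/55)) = -143/480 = -0.30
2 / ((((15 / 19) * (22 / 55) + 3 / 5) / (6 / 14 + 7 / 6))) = 3.48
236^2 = 55696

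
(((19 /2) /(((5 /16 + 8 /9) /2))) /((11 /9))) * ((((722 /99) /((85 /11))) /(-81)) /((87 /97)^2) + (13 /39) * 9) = 38697706448 /1001719305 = 38.63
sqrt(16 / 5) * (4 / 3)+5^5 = 16 * sqrt(5) / 15+3125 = 3127.39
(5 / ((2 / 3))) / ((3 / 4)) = 10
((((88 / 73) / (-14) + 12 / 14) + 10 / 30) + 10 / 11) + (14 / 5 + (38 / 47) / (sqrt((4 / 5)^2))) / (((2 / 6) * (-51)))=241082837 / 134735370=1.79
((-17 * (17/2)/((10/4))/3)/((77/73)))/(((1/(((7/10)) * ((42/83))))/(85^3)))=-3627734635/913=-3973422.38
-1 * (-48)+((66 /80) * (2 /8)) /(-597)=48.00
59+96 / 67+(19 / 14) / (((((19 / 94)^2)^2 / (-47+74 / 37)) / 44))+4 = -5178500579559 / 3216871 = -1609794.29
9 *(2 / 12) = 3 / 2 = 1.50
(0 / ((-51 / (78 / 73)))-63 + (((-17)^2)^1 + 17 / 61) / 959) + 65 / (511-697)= -686011561 / 10880814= -63.05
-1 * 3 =-3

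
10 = 10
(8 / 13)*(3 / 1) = 24 / 13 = 1.85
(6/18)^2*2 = 2/9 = 0.22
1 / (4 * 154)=1 / 616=0.00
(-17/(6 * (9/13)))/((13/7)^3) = -5831/9126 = -0.64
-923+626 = -297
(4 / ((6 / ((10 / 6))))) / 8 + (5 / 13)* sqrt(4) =425 / 468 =0.91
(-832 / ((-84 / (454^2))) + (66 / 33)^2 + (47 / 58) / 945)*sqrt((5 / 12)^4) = 79926052405 / 225504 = 354432.97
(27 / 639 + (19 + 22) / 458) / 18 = 4285 / 585324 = 0.01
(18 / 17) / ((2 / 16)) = 144 / 17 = 8.47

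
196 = 196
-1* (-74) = 74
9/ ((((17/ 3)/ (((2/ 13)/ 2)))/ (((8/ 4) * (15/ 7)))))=810/ 1547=0.52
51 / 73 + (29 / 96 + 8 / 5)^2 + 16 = 341708137 / 16819200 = 20.32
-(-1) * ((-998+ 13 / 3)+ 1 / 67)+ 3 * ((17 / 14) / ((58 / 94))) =-80606147 / 81606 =-987.75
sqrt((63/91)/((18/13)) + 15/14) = sqrt(77)/7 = 1.25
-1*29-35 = -64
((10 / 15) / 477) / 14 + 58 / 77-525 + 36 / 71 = -4097360054 / 7823277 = -523.74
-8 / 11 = -0.73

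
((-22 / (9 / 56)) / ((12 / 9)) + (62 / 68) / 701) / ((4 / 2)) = -7340779 / 143004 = -51.33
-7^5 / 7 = -2401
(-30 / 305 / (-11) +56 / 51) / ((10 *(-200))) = -18941 / 34221000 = -0.00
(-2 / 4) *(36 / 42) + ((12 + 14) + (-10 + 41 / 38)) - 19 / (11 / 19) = -47307 / 2926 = -16.17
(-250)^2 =62500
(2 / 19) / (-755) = -0.00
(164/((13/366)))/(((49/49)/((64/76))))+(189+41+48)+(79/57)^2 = 4168.12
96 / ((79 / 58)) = 5568 / 79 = 70.48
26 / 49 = 0.53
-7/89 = -0.08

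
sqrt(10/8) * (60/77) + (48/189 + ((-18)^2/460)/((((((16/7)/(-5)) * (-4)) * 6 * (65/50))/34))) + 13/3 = 30 * sqrt(5)/77 + 3777247/602784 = 7.14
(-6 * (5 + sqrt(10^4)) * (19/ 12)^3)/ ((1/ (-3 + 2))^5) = 240065/ 96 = 2500.68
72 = 72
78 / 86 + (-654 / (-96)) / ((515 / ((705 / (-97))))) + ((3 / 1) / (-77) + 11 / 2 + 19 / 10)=21626175917 / 2646416080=8.17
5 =5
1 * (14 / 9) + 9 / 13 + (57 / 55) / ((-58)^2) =48666929 / 21647340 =2.25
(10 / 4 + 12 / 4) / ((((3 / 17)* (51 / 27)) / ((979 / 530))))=32307 / 1060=30.48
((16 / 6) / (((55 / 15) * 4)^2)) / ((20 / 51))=153 / 4840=0.03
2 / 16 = 1 / 8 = 0.12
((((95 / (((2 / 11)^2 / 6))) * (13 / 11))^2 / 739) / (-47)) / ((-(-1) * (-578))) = 1660970025 / 80302696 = 20.68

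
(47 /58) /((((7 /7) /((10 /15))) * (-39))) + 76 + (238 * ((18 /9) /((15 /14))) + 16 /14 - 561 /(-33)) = 63937178 /118755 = 538.40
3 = 3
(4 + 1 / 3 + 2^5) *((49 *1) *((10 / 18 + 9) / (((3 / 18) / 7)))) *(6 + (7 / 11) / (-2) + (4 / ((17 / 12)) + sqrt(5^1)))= 7674817.81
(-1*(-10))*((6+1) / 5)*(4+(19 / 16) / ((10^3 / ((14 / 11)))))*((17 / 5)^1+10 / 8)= 229238583 / 880000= 260.50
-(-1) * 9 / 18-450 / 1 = -899 / 2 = -449.50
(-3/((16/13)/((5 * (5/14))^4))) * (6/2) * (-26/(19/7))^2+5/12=-23170069255/3396288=-6822.17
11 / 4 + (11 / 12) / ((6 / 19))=5.65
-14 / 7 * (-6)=12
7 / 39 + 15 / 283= 2566 / 11037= 0.23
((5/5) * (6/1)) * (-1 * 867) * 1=-5202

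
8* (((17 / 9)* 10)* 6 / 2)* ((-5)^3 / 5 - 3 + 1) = -12240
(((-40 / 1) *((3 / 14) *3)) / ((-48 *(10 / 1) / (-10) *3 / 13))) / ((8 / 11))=-3.19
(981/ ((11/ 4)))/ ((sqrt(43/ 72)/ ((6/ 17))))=141264*sqrt(86)/ 8041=162.92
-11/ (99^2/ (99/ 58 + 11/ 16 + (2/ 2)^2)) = -175/ 45936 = -0.00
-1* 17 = -17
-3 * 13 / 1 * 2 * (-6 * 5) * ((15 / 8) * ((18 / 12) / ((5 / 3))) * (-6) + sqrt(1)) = -42705 / 2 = -21352.50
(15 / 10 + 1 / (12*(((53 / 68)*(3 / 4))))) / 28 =0.06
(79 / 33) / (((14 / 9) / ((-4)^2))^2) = 136512 / 539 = 253.27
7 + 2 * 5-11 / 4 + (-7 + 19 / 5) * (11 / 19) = 4711 / 380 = 12.40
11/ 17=0.65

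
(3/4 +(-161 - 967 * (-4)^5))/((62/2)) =3960191/124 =31937.02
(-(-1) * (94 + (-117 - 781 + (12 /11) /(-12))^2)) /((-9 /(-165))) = 488030075 /33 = 14788790.15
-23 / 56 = -0.41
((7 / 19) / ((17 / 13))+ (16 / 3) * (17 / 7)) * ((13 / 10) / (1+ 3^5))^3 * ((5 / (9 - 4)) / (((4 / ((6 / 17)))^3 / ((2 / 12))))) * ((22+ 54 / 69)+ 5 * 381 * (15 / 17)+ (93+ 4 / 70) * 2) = 15301143925269813 / 35333087580396139520000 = 0.00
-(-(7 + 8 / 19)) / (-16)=-141 / 304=-0.46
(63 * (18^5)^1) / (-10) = -59521392 / 5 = -11904278.40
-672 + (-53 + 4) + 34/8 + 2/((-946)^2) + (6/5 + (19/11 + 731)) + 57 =331912151/4474580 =74.18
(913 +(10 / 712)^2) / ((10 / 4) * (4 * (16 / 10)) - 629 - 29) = -115709993 / 81364512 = -1.42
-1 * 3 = -3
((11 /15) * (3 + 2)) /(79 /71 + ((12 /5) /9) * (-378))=-3905 /106167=-0.04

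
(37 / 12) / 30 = 37 / 360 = 0.10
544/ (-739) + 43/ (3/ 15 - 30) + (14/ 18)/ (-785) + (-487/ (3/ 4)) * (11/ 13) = -5578572187586/ 10113144795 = -551.62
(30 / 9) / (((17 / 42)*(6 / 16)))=1120 / 51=21.96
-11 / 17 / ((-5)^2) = -11 / 425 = -0.03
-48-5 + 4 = -49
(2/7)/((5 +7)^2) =1/504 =0.00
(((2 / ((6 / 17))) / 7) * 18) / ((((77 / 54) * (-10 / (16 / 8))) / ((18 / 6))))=-16524 / 2695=-6.13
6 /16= 3 /8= 0.38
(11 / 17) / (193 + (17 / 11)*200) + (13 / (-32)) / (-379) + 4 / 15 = 510573473 / 1897850080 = 0.27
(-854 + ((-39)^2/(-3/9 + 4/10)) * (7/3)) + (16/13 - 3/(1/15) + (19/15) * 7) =10207489/195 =52346.10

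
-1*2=-2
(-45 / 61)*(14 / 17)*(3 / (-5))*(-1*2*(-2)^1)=1512 / 1037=1.46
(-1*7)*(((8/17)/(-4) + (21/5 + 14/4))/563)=-9023/95710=-0.09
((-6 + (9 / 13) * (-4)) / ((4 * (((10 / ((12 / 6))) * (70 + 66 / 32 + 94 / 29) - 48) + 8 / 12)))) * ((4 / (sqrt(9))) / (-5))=52896 / 29784755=0.00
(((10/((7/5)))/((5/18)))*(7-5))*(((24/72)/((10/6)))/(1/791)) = 8136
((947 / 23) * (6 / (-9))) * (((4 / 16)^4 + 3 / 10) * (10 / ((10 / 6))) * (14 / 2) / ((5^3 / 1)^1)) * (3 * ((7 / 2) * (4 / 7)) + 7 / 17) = -281076229 / 15640000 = -17.97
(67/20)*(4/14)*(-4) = -134/35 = -3.83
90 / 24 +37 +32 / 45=7463 / 180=41.46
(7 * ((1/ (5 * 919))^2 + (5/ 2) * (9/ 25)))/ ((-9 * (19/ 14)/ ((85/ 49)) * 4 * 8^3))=-646089199/ 1478860093440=-0.00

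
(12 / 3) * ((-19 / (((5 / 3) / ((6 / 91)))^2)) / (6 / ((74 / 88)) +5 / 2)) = -1822176 / 147608825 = -0.01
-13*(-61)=793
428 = 428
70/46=35/23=1.52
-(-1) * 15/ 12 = 5/ 4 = 1.25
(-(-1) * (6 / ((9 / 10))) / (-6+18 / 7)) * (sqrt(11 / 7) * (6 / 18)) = -5 * sqrt(77) / 54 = -0.81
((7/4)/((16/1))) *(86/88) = 301/2816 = 0.11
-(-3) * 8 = 24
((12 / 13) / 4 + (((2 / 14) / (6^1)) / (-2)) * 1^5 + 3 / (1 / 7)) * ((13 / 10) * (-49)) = -162197 / 120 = -1351.64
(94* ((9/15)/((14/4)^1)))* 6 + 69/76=97.59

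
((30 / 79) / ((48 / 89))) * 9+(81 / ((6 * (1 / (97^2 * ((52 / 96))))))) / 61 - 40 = 84371837 / 77104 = 1094.26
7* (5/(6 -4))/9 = 35/18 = 1.94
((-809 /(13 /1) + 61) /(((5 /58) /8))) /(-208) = 464 /845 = 0.55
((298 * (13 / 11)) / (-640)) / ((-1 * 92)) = 1937 / 323840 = 0.01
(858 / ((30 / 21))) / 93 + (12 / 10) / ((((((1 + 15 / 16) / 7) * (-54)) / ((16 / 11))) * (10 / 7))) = 489223 / 76725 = 6.38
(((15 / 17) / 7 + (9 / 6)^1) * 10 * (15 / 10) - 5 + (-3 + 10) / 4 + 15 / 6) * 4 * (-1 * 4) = -45012 / 119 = -378.25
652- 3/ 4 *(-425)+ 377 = 5391/ 4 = 1347.75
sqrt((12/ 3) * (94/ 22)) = 2 * sqrt(517)/ 11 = 4.13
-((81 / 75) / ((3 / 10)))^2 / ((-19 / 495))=32076 / 95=337.64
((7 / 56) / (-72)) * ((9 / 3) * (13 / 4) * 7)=-91 / 768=-0.12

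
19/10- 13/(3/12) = -50.10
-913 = -913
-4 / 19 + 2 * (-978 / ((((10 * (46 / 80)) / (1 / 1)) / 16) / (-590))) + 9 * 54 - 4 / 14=9824673636 / 3059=3211727.24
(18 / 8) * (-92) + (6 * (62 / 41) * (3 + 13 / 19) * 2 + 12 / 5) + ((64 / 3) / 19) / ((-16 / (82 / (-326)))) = -262323193 / 1904655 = -137.73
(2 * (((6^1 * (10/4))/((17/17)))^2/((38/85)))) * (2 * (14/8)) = 133875/38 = 3523.03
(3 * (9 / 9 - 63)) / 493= -186 / 493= -0.38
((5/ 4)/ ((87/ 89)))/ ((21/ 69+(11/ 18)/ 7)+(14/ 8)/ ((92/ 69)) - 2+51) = 171948/ 6818045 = 0.03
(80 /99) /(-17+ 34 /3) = -80 /561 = -0.14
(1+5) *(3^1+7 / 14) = 21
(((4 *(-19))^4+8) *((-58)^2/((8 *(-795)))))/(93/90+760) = -28057596744/1210043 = -23187.27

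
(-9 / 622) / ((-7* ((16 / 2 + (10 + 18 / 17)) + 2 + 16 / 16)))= 0.00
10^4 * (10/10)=10000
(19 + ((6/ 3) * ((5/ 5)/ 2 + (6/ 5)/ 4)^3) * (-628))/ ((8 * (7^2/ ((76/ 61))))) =-1482171/ 747250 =-1.98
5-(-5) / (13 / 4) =85 / 13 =6.54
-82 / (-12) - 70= -379 / 6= -63.17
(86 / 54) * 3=43 / 9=4.78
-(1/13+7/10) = -0.78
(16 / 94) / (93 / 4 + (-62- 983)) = -32 / 192089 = -0.00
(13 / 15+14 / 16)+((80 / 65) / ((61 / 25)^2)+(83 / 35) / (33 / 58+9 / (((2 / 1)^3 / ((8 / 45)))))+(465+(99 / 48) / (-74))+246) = 960206416459361 / 1341062093280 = 716.00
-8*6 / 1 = -48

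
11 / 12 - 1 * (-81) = 983 / 12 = 81.92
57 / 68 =0.84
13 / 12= 1.08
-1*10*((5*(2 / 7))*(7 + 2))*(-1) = 900 / 7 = 128.57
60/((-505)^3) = -12/25757525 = -0.00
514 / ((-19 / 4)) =-2056 / 19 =-108.21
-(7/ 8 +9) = -9.88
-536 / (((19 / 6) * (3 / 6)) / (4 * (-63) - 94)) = 117130.11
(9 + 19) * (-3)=-84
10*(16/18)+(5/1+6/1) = 179/9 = 19.89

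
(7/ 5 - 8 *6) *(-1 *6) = 1398/ 5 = 279.60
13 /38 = 0.34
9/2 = 4.50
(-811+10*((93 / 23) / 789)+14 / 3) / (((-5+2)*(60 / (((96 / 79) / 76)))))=29263202 / 408579705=0.07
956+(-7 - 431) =518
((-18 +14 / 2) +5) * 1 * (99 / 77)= -54 / 7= -7.71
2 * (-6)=-12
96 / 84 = 8 / 7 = 1.14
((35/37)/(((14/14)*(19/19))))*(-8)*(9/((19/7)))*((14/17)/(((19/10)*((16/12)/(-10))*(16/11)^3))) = 1540798875/58129664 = 26.51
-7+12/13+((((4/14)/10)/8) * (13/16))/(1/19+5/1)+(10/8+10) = 28926091/5591040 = 5.17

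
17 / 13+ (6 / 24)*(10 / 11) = 439 / 286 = 1.53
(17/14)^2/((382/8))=289/9359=0.03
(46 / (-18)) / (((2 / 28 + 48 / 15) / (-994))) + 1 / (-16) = 25603379 / 32976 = 776.42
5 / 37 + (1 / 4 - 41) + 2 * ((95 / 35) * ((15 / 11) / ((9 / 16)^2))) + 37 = 6086455 / 307692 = 19.78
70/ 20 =7/ 2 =3.50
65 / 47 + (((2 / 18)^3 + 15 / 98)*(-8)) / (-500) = 1.39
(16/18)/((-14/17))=-68/63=-1.08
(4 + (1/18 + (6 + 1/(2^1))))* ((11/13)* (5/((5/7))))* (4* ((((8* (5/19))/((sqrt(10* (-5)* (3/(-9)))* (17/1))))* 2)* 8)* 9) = 98560* sqrt(6)/221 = 1092.41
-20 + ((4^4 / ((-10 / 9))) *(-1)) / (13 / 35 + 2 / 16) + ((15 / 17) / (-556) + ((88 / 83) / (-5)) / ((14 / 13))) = 12189089161 / 27458060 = 443.92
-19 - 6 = -25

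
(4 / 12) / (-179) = -1 / 537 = -0.00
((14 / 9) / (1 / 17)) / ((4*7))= 17 / 18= 0.94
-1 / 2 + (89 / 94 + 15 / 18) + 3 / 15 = 2087 / 1410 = 1.48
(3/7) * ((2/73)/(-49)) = -6/25039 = -0.00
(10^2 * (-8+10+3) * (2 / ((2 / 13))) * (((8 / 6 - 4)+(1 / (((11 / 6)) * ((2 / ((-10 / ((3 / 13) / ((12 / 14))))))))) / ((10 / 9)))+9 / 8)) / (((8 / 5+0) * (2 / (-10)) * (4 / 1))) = 800190625 / 14784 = 54125.45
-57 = -57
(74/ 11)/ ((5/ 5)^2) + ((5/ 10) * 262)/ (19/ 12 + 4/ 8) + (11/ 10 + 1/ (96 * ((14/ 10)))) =70.71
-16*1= -16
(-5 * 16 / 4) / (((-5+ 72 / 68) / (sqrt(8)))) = 680 * sqrt(2) / 67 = 14.35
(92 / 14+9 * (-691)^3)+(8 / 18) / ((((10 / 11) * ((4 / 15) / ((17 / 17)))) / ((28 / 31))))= -1933114769333 / 651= -2969454330.77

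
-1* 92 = -92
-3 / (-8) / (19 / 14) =21 / 76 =0.28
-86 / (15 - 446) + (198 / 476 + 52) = 5397193 / 102578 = 52.62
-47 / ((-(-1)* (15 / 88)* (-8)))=517 / 15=34.47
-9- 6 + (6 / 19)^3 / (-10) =-514533 / 34295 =-15.00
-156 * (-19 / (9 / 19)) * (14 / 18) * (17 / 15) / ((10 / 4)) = 4467736 / 2025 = 2206.29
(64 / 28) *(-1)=-16 / 7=-2.29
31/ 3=10.33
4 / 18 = 2 / 9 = 0.22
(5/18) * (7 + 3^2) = 40/9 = 4.44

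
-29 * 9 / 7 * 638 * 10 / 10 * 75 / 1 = -12488850 / 7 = -1784121.43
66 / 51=22 / 17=1.29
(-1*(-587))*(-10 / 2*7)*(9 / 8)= -184905 / 8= -23113.12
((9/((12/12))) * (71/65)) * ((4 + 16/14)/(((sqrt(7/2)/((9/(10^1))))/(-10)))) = -207036 * sqrt(14)/3185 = -243.22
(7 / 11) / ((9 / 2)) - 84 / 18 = -448 / 99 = -4.53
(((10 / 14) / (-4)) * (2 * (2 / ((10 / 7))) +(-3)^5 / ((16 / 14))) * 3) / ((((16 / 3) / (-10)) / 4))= -53955 / 64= -843.05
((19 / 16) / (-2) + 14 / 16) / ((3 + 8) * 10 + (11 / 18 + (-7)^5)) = -81 / 4808560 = -0.00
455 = 455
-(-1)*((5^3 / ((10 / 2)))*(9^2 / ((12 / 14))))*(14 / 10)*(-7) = -46305 / 2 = -23152.50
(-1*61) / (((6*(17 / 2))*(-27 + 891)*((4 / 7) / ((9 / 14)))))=-61 / 39168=-0.00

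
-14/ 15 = -0.93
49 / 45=1.09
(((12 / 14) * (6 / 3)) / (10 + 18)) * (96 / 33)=96 / 539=0.18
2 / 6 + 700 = 2101 / 3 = 700.33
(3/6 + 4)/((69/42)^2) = 882/529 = 1.67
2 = 2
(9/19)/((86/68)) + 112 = 91810/817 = 112.37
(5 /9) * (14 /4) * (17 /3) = 595 /54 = 11.02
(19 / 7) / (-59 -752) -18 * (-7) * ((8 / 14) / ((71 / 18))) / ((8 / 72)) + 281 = 179477006 / 403067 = 445.28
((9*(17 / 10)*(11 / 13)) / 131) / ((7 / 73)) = 122859 / 119210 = 1.03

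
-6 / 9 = -2 / 3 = -0.67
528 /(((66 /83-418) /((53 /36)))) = -4399 /2361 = -1.86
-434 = -434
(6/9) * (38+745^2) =370042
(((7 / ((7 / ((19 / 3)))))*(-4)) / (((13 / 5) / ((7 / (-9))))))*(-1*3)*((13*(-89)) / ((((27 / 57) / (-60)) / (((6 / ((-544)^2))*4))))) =-5622575 / 20808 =-270.21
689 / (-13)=-53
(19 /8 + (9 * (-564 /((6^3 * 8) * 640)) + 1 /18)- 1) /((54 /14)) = 919919 /2488320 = 0.37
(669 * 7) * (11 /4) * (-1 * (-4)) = 51513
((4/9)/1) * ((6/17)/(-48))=-1/306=-0.00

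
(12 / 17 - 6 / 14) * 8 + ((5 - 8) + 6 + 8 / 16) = 1361 / 238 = 5.72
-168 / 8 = -21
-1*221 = -221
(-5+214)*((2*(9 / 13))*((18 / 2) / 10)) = 16929 / 65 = 260.45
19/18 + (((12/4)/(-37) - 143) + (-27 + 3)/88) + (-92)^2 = 60964787/7326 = 8321.70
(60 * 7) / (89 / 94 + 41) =39480 / 3943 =10.01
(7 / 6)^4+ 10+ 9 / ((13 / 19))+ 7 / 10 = 2165513 / 84240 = 25.71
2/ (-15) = -2/ 15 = -0.13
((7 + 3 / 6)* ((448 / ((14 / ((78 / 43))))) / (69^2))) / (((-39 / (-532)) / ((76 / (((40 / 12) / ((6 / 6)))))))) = 646912 / 22747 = 28.44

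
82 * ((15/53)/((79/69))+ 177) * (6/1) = 365129928/4187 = 87205.62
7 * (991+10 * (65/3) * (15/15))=25361/3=8453.67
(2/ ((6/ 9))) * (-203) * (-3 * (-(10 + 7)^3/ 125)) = -8976051/ 125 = -71808.41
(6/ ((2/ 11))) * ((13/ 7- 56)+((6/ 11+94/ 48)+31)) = -38141/ 56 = -681.09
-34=-34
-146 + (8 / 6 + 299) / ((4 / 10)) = 3629 / 6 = 604.83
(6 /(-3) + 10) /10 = 4 /5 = 0.80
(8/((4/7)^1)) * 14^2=2744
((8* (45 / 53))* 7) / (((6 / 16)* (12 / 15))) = 8400 / 53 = 158.49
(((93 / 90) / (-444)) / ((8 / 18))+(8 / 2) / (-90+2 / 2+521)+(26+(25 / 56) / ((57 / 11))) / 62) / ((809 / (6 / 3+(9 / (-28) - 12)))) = -0.01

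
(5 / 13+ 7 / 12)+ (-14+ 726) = 111223 / 156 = 712.97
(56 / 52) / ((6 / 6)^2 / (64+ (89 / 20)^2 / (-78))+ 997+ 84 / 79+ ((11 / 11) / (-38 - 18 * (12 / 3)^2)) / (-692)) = 496234761653008 / 459904237130984581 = 0.00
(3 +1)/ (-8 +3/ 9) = -12/ 23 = -0.52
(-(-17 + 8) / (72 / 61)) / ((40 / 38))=1159 / 160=7.24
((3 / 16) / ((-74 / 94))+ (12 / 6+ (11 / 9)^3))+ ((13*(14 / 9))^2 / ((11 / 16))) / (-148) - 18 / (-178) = -3771859 / 11419056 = -0.33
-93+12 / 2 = -87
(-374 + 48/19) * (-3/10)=111.44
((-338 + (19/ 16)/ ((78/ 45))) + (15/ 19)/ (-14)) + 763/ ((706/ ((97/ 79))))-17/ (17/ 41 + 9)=-100606958200113/ 297785863648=-337.85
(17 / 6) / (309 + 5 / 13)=221 / 24132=0.01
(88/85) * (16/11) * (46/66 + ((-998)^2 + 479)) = 4209147136/2805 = 1500587.21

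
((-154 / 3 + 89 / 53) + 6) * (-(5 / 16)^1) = 34705 / 2544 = 13.64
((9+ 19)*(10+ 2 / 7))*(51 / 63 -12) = -22560 / 7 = -3222.86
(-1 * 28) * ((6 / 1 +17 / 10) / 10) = -539 / 25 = -21.56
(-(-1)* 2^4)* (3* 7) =336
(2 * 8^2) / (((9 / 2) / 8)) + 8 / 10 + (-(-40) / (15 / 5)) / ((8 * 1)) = 10351 / 45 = 230.02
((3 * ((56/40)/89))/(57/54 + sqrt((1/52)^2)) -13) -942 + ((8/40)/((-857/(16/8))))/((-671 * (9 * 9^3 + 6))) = -807201124612146919/845275642323915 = -954.96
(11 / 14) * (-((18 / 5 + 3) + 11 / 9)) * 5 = -1936 / 63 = -30.73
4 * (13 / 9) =5.78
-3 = -3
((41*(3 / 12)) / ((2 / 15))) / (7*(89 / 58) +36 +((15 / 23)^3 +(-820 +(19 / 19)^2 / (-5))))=-26463225 / 266157644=-0.10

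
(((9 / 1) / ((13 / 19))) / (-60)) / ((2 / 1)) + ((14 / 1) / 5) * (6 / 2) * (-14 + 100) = 375591 / 520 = 722.29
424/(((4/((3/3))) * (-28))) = -53/14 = -3.79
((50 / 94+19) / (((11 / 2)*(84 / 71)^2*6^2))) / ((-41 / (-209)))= 1628243 / 4532304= 0.36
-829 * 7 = -5803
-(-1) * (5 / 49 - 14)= -681 / 49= -13.90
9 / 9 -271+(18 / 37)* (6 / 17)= -169722 / 629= -269.83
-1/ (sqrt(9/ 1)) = -1/ 3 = -0.33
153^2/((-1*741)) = -31.59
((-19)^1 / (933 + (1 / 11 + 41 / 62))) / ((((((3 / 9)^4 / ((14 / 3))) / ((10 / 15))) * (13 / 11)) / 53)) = -634579176 / 2759549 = -229.96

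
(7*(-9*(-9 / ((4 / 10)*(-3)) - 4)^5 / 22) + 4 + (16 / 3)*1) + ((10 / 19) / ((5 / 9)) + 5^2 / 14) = -419088151 / 280896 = -1491.97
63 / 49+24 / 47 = 591 / 329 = 1.80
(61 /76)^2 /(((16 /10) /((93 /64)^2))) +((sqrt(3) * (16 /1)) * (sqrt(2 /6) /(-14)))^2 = 19997967557 /9274130432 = 2.16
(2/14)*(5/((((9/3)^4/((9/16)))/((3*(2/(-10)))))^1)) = -0.00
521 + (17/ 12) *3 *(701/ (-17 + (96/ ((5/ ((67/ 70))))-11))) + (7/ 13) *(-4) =18323145/ 87568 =209.24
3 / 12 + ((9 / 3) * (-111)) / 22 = -655 / 44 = -14.89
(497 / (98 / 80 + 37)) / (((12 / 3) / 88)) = 39760 / 139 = 286.04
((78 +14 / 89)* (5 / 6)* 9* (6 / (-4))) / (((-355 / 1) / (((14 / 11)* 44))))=876456 / 6319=138.70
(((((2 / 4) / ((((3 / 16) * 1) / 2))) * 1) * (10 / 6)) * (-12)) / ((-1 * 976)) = 20 / 183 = 0.11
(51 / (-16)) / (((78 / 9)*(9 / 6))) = -51 / 208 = -0.25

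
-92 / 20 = -23 / 5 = -4.60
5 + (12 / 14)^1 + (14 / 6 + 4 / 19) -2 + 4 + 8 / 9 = 13514 / 1197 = 11.29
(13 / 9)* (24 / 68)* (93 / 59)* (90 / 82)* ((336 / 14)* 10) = 8704800 / 41123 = 211.68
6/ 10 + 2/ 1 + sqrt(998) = 13/ 5 + sqrt(998) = 34.19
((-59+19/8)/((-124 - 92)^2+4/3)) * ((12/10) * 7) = -4077/399920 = -0.01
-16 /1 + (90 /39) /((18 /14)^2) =-5126 /351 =-14.60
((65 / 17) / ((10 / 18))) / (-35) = -117 / 595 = -0.20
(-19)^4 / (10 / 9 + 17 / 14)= 16420446 / 293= 56042.48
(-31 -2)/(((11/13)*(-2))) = 39/2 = 19.50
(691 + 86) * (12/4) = 2331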